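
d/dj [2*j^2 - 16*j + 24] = 4*j - 16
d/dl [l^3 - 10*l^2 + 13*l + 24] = 3*l^2 - 20*l + 13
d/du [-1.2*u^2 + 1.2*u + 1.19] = 1.2 - 2.4*u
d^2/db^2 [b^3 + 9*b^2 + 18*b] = 6*b + 18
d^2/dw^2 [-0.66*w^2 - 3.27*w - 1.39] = -1.32000000000000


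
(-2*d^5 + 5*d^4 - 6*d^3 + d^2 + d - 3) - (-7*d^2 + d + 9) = -2*d^5 + 5*d^4 - 6*d^3 + 8*d^2 - 12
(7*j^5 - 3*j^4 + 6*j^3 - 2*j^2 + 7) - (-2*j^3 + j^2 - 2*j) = 7*j^5 - 3*j^4 + 8*j^3 - 3*j^2 + 2*j + 7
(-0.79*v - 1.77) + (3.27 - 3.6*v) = 1.5 - 4.39*v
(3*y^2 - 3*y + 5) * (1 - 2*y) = -6*y^3 + 9*y^2 - 13*y + 5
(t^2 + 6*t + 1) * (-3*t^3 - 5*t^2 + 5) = -3*t^5 - 23*t^4 - 33*t^3 + 30*t + 5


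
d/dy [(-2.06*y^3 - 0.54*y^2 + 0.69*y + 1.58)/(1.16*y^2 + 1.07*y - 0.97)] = (-2.3896*y^4 - 4.4084*y^3 + 4.6164*y^2 - 2.618*y - 2.3599)/(1.3456*y^4 + 2.4824*y^3 - 1.1055*y^2 - 2.0758*y + 0.9409)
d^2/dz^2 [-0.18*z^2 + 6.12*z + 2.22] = -0.360000000000000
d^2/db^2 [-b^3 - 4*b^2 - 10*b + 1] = -6*b - 8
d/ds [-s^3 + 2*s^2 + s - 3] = -3*s^2 + 4*s + 1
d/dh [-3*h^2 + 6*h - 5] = 6 - 6*h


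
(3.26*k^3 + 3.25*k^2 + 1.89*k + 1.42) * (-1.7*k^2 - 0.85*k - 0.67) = -5.542*k^5 - 8.296*k^4 - 8.1597*k^3 - 6.198*k^2 - 2.4733*k - 0.9514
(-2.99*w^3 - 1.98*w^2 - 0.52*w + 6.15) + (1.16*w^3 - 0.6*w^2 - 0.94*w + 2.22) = -1.83*w^3 - 2.58*w^2 - 1.46*w + 8.37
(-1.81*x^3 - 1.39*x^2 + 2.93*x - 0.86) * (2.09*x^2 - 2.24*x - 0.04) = -3.7829*x^5 + 1.1493*x^4 + 9.3097*x^3 - 8.305*x^2 + 1.8092*x + 0.0344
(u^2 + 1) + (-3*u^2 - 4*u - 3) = -2*u^2 - 4*u - 2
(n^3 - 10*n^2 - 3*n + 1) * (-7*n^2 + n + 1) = -7*n^5 + 71*n^4 + 12*n^3 - 20*n^2 - 2*n + 1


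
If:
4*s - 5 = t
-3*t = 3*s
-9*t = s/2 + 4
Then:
No Solution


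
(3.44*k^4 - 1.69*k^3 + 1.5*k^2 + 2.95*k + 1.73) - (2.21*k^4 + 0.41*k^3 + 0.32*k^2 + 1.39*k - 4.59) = 1.23*k^4 - 2.1*k^3 + 1.18*k^2 + 1.56*k + 6.32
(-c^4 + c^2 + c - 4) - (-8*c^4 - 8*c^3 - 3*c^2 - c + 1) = 7*c^4 + 8*c^3 + 4*c^2 + 2*c - 5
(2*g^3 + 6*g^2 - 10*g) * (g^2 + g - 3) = 2*g^5 + 8*g^4 - 10*g^3 - 28*g^2 + 30*g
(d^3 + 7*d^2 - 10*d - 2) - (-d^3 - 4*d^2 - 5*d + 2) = 2*d^3 + 11*d^2 - 5*d - 4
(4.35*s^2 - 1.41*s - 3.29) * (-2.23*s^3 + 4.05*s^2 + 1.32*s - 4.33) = -9.7005*s^5 + 20.7618*s^4 + 7.3682*s^3 - 34.0212*s^2 + 1.7625*s + 14.2457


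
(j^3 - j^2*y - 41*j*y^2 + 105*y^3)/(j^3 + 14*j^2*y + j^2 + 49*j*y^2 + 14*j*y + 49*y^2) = (j^2 - 8*j*y + 15*y^2)/(j^2 + 7*j*y + j + 7*y)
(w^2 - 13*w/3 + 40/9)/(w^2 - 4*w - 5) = (-9*w^2 + 39*w - 40)/(9*(-w^2 + 4*w + 5))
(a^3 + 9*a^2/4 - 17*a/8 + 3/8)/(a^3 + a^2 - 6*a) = (8*a^2 - 6*a + 1)/(8*a*(a - 2))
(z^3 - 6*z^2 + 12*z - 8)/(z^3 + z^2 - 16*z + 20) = (z - 2)/(z + 5)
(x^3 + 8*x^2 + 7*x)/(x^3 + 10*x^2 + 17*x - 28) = x*(x + 1)/(x^2 + 3*x - 4)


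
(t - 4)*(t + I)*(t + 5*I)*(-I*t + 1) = -I*t^4 + 7*t^3 + 4*I*t^3 - 28*t^2 + 11*I*t^2 - 5*t - 44*I*t + 20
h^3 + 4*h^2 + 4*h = h*(h + 2)^2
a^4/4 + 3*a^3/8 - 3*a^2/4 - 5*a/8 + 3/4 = (a/4 + 1/2)*(a - 1)^2*(a + 3/2)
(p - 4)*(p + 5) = p^2 + p - 20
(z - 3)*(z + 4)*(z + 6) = z^3 + 7*z^2 - 6*z - 72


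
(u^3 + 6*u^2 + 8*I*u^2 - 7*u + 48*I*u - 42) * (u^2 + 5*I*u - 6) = u^5 + 6*u^4 + 13*I*u^4 - 53*u^3 + 78*I*u^3 - 318*u^2 - 83*I*u^2 + 42*u - 498*I*u + 252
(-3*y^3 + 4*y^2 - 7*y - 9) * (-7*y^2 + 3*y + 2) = 21*y^5 - 37*y^4 + 55*y^3 + 50*y^2 - 41*y - 18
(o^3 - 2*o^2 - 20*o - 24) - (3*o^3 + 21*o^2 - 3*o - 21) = -2*o^3 - 23*o^2 - 17*o - 3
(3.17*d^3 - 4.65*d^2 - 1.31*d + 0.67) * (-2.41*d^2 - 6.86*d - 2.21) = -7.6397*d^5 - 10.5397*d^4 + 28.0504*d^3 + 17.6484*d^2 - 1.7011*d - 1.4807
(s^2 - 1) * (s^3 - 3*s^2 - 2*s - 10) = s^5 - 3*s^4 - 3*s^3 - 7*s^2 + 2*s + 10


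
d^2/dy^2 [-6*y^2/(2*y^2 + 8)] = 24*(3*y^2 - 4)/(y^6 + 12*y^4 + 48*y^2 + 64)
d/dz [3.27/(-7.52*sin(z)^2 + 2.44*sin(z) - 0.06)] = (49.1808*sin(z) - 7.9788)*cos(z)/(7.52*sin(z)^2 - 2.44*sin(z) + 0.06)^2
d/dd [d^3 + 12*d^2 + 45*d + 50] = 3*d^2 + 24*d + 45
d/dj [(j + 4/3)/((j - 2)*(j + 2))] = (-j^2 - 8*j/3 - 4)/(j^4 - 8*j^2 + 16)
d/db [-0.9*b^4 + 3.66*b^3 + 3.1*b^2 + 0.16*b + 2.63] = -3.6*b^3 + 10.98*b^2 + 6.2*b + 0.16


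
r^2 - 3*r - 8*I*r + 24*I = (r - 3)*(r - 8*I)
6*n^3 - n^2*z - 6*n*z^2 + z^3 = (-6*n + z)*(-n + z)*(n + z)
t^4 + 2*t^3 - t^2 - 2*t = t*(t - 1)*(t + 1)*(t + 2)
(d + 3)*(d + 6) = d^2 + 9*d + 18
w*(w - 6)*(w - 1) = w^3 - 7*w^2 + 6*w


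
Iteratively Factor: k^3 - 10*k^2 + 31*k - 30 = (k - 5)*(k^2 - 5*k + 6) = (k - 5)*(k - 3)*(k - 2)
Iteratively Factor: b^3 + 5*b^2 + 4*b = (b)*(b^2 + 5*b + 4) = b*(b + 4)*(b + 1)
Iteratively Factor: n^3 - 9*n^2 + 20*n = (n - 5)*(n^2 - 4*n) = (n - 5)*(n - 4)*(n)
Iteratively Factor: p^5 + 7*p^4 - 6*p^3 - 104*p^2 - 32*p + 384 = (p + 4)*(p^4 + 3*p^3 - 18*p^2 - 32*p + 96) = (p + 4)^2*(p^3 - p^2 - 14*p + 24) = (p + 4)^3*(p^2 - 5*p + 6) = (p - 2)*(p + 4)^3*(p - 3)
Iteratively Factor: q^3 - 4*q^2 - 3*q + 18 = (q + 2)*(q^2 - 6*q + 9) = (q - 3)*(q + 2)*(q - 3)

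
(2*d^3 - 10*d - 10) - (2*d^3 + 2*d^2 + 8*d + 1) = -2*d^2 - 18*d - 11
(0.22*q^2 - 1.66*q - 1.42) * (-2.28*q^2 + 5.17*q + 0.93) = -0.5016*q^4 + 4.9222*q^3 - 5.14*q^2 - 8.8852*q - 1.3206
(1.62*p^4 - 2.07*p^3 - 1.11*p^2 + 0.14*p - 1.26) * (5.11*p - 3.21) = 8.2782*p^5 - 15.7779*p^4 + 0.972599999999998*p^3 + 4.2785*p^2 - 6.888*p + 4.0446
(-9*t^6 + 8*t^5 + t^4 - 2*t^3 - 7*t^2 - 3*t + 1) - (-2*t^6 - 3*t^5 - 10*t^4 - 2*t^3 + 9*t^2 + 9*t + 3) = -7*t^6 + 11*t^5 + 11*t^4 - 16*t^2 - 12*t - 2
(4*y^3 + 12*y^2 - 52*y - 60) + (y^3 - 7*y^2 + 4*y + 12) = 5*y^3 + 5*y^2 - 48*y - 48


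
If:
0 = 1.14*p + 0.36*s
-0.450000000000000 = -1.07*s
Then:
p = -0.13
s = 0.42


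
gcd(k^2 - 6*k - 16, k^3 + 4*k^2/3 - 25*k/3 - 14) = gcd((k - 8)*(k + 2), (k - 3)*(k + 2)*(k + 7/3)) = k + 2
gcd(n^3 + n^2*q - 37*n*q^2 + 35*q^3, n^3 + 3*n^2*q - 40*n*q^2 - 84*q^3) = n + 7*q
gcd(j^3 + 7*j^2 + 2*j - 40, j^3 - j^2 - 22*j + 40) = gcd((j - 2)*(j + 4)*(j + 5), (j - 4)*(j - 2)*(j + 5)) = j^2 + 3*j - 10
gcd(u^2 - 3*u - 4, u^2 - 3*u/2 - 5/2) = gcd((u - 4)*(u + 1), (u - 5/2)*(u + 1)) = u + 1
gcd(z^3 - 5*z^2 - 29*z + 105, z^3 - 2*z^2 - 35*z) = z^2 - 2*z - 35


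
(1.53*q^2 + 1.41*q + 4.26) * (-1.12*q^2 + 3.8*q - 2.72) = -1.7136*q^4 + 4.2348*q^3 - 3.5748*q^2 + 12.3528*q - 11.5872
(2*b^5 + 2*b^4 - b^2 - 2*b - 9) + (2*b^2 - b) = 2*b^5 + 2*b^4 + b^2 - 3*b - 9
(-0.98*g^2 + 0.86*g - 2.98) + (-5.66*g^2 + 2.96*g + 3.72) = -6.64*g^2 + 3.82*g + 0.74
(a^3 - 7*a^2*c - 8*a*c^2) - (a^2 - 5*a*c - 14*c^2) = a^3 - 7*a^2*c - a^2 - 8*a*c^2 + 5*a*c + 14*c^2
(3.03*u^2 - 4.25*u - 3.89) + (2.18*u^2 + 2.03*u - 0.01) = 5.21*u^2 - 2.22*u - 3.9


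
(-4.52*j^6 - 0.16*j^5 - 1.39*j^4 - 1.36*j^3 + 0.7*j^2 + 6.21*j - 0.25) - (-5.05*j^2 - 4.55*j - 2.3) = -4.52*j^6 - 0.16*j^5 - 1.39*j^4 - 1.36*j^3 + 5.75*j^2 + 10.76*j + 2.05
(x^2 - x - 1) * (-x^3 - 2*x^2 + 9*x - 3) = -x^5 - x^4 + 12*x^3 - 10*x^2 - 6*x + 3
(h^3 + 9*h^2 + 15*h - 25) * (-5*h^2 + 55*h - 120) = -5*h^5 + 10*h^4 + 300*h^3 - 130*h^2 - 3175*h + 3000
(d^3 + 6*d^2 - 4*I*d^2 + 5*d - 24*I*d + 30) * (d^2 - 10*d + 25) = d^5 - 4*d^4 - 4*I*d^4 - 30*d^3 + 16*I*d^3 + 130*d^2 + 140*I*d^2 - 175*d - 600*I*d + 750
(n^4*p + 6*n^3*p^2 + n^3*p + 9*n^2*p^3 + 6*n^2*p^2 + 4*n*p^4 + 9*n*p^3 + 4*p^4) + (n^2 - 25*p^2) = n^4*p + 6*n^3*p^2 + n^3*p + 9*n^2*p^3 + 6*n^2*p^2 + n^2 + 4*n*p^4 + 9*n*p^3 + 4*p^4 - 25*p^2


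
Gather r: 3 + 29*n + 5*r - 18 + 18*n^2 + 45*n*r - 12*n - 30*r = 18*n^2 + 17*n + r*(45*n - 25) - 15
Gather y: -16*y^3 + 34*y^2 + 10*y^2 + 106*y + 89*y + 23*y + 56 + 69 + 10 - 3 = -16*y^3 + 44*y^2 + 218*y + 132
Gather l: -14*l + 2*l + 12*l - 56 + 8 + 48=0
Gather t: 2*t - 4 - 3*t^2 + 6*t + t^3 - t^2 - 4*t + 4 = t^3 - 4*t^2 + 4*t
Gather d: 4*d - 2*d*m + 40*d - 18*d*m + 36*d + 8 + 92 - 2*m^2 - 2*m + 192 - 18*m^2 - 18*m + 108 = d*(80 - 20*m) - 20*m^2 - 20*m + 400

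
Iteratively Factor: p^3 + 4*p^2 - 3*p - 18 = (p + 3)*(p^2 + p - 6) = (p + 3)^2*(p - 2)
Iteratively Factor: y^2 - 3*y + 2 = (y - 2)*(y - 1)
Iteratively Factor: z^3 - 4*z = (z + 2)*(z^2 - 2*z) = z*(z + 2)*(z - 2)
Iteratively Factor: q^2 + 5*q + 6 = (q + 3)*(q + 2)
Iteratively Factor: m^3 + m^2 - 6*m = (m)*(m^2 + m - 6) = m*(m + 3)*(m - 2)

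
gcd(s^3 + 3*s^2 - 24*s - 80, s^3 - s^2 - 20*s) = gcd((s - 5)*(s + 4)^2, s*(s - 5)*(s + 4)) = s^2 - s - 20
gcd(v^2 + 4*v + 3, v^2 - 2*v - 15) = v + 3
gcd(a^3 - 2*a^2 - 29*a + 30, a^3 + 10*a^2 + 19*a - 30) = a^2 + 4*a - 5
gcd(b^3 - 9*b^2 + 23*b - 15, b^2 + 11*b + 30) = 1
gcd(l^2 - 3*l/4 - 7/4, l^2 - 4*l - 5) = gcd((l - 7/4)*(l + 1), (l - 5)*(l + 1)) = l + 1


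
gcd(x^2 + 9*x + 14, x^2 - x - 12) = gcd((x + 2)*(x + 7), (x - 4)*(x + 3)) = 1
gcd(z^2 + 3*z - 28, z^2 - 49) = z + 7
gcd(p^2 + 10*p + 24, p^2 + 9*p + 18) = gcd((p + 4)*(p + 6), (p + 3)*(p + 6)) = p + 6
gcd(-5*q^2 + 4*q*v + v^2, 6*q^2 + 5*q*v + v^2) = 1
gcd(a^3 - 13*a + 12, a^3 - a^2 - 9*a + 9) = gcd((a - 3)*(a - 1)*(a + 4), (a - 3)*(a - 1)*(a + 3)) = a^2 - 4*a + 3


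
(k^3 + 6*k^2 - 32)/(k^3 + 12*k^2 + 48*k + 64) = (k - 2)/(k + 4)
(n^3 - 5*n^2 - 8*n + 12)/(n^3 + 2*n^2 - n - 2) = (n - 6)/(n + 1)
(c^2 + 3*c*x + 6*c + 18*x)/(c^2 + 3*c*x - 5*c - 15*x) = (c + 6)/(c - 5)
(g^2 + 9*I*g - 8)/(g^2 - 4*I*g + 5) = (g + 8*I)/(g - 5*I)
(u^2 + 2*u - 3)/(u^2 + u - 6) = (u - 1)/(u - 2)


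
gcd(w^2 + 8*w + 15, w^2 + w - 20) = w + 5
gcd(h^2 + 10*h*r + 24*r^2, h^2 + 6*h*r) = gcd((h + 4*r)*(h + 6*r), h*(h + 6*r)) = h + 6*r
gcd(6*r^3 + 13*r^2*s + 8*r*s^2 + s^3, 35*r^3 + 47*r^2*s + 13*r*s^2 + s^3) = r + s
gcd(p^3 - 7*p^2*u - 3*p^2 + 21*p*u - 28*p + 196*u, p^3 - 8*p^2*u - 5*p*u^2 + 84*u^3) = p - 7*u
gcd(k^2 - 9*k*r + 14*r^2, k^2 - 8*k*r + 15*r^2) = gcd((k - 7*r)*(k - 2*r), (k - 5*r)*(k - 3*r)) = 1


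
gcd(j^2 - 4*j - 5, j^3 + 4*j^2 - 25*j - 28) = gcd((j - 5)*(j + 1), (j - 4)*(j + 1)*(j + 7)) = j + 1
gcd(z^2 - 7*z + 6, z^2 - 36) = z - 6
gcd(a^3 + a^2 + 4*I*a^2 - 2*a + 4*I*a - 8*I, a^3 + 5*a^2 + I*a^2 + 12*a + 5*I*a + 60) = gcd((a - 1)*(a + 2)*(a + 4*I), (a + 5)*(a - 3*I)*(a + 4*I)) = a + 4*I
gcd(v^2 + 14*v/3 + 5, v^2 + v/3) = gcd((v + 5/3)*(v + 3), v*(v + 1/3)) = 1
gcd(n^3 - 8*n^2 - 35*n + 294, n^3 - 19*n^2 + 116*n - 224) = n - 7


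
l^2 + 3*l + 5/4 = (l + 1/2)*(l + 5/2)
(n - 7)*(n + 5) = n^2 - 2*n - 35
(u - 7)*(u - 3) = u^2 - 10*u + 21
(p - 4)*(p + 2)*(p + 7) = p^3 + 5*p^2 - 22*p - 56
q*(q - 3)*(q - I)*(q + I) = q^4 - 3*q^3 + q^2 - 3*q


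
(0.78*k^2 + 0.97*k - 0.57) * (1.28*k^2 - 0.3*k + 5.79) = 0.9984*k^4 + 1.0076*k^3 + 3.4956*k^2 + 5.7873*k - 3.3003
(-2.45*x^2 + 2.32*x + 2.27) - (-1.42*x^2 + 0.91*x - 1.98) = -1.03*x^2 + 1.41*x + 4.25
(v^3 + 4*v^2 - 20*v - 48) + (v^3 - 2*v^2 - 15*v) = 2*v^3 + 2*v^2 - 35*v - 48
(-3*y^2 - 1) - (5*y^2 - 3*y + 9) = -8*y^2 + 3*y - 10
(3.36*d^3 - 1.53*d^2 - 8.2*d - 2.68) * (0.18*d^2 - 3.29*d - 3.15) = 0.6048*d^5 - 11.3298*d^4 - 7.0263*d^3 + 31.3151*d^2 + 34.6472*d + 8.442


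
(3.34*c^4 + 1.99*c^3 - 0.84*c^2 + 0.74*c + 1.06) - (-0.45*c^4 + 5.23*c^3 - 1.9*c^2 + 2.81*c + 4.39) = 3.79*c^4 - 3.24*c^3 + 1.06*c^2 - 2.07*c - 3.33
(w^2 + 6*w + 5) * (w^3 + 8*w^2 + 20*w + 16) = w^5 + 14*w^4 + 73*w^3 + 176*w^2 + 196*w + 80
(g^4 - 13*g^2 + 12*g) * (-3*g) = -3*g^5 + 39*g^3 - 36*g^2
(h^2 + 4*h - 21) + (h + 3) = h^2 + 5*h - 18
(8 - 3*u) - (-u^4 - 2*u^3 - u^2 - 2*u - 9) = u^4 + 2*u^3 + u^2 - u + 17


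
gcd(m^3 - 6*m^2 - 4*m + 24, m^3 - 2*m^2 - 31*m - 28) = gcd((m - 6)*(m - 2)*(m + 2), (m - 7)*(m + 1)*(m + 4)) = 1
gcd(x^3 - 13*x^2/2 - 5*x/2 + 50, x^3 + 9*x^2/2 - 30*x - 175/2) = x^2 - 5*x/2 - 25/2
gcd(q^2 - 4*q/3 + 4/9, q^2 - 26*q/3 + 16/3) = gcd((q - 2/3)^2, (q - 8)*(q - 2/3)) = q - 2/3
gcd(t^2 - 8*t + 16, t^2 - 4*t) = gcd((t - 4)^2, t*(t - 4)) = t - 4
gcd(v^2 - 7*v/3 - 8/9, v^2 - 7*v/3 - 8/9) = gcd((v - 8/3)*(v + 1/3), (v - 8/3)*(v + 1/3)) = v^2 - 7*v/3 - 8/9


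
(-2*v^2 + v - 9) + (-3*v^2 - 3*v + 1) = -5*v^2 - 2*v - 8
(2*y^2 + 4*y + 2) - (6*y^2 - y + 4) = -4*y^2 + 5*y - 2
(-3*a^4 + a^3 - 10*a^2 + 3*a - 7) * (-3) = 9*a^4 - 3*a^3 + 30*a^2 - 9*a + 21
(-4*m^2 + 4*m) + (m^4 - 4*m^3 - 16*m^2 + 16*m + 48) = m^4 - 4*m^3 - 20*m^2 + 20*m + 48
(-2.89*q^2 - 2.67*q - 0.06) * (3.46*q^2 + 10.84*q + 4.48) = -9.9994*q^4 - 40.5658*q^3 - 42.0976*q^2 - 12.612*q - 0.2688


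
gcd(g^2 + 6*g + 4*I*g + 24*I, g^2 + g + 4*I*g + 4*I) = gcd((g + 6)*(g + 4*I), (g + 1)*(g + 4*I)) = g + 4*I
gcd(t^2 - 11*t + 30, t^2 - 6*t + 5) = t - 5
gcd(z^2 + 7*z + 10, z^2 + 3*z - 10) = z + 5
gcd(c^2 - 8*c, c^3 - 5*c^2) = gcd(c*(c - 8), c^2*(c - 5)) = c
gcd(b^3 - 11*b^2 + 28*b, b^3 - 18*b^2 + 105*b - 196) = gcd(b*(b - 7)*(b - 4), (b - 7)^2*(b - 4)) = b^2 - 11*b + 28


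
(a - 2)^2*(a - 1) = a^3 - 5*a^2 + 8*a - 4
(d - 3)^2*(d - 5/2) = d^3 - 17*d^2/2 + 24*d - 45/2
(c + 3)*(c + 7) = c^2 + 10*c + 21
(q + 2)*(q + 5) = q^2 + 7*q + 10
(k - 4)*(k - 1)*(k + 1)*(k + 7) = k^4 + 3*k^3 - 29*k^2 - 3*k + 28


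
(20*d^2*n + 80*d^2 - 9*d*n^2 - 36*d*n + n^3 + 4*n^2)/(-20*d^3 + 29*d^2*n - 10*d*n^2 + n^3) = (-n - 4)/(d - n)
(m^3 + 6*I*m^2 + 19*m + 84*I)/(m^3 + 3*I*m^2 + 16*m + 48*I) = (m + 7*I)/(m + 4*I)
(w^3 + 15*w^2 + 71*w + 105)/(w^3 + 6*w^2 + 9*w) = (w^2 + 12*w + 35)/(w*(w + 3))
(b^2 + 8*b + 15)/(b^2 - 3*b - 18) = (b + 5)/(b - 6)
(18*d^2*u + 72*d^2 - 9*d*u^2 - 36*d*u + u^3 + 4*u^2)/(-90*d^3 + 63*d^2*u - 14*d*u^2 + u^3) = (u + 4)/(-5*d + u)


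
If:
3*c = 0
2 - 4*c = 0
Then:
No Solution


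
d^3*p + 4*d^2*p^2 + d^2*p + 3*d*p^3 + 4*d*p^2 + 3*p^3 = (d + p)*(d + 3*p)*(d*p + p)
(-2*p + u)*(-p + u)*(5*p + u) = 10*p^3 - 13*p^2*u + 2*p*u^2 + u^3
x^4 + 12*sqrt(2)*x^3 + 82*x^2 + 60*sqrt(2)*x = x*(x + sqrt(2))*(x + 5*sqrt(2))*(x + 6*sqrt(2))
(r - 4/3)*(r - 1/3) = r^2 - 5*r/3 + 4/9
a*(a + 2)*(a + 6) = a^3 + 8*a^2 + 12*a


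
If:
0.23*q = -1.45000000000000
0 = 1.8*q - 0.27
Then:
No Solution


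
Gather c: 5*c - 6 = 5*c - 6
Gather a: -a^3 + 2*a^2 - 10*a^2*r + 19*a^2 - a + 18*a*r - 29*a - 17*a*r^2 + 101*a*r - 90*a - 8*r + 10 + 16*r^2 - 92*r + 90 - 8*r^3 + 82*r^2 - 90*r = -a^3 + a^2*(21 - 10*r) + a*(-17*r^2 + 119*r - 120) - 8*r^3 + 98*r^2 - 190*r + 100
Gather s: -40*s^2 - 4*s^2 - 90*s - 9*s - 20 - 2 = -44*s^2 - 99*s - 22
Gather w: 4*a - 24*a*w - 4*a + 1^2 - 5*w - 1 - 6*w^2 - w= -6*w^2 + w*(-24*a - 6)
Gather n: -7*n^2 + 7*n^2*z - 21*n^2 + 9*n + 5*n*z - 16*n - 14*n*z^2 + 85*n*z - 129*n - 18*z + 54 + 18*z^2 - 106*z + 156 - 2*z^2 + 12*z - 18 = n^2*(7*z - 28) + n*(-14*z^2 + 90*z - 136) + 16*z^2 - 112*z + 192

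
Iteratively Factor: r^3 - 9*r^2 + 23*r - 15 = (r - 3)*(r^2 - 6*r + 5) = (r - 3)*(r - 1)*(r - 5)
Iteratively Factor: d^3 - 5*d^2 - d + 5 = (d - 5)*(d^2 - 1) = (d - 5)*(d - 1)*(d + 1)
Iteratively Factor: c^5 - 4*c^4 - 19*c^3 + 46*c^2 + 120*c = (c - 5)*(c^4 + c^3 - 14*c^2 - 24*c) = (c - 5)*(c + 2)*(c^3 - c^2 - 12*c) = c*(c - 5)*(c + 2)*(c^2 - c - 12) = c*(c - 5)*(c + 2)*(c + 3)*(c - 4)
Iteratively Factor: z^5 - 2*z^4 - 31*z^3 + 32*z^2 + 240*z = (z + 3)*(z^4 - 5*z^3 - 16*z^2 + 80*z) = z*(z + 3)*(z^3 - 5*z^2 - 16*z + 80) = z*(z - 5)*(z + 3)*(z^2 - 16) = z*(z - 5)*(z - 4)*(z + 3)*(z + 4)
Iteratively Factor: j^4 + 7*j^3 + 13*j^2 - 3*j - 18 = (j + 3)*(j^3 + 4*j^2 + j - 6) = (j + 3)^2*(j^2 + j - 2) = (j + 2)*(j + 3)^2*(j - 1)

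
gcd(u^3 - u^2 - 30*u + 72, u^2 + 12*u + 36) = u + 6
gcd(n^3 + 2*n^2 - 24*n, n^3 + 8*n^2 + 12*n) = n^2 + 6*n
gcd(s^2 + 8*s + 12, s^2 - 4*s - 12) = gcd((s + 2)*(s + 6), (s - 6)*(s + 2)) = s + 2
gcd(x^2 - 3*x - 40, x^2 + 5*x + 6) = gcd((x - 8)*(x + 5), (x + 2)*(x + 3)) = 1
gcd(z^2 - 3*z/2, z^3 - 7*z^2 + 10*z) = z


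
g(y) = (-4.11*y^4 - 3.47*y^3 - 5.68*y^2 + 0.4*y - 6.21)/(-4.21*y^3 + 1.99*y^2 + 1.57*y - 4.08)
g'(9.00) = 0.95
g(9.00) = 10.34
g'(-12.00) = 0.96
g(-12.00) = -10.62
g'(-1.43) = -3.22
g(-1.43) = -2.53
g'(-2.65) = 0.57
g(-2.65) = -2.20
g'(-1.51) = -2.12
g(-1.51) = -2.32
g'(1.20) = 0.86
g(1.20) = 4.30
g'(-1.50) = -2.23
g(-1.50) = -2.34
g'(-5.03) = 0.88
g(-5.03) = -4.08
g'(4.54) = 0.85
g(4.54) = 6.27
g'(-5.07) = 0.89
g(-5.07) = -4.11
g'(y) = (12.63*y^2 - 3.98*y - 1.57)*(-4.11*y^4 - 3.47*y^3 - 5.68*y^2 + 0.4*y - 6.21)/(-4.21*y^3 + 1.99*y^2 + 1.57*y - 4.08)^2 + (-16.44*y^3 - 10.41*y^2 - 11.36*y + 0.4)/(-4.21*y^3 + 1.99*y^2 + 1.57*y - 4.08)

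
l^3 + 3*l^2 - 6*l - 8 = (l - 2)*(l + 1)*(l + 4)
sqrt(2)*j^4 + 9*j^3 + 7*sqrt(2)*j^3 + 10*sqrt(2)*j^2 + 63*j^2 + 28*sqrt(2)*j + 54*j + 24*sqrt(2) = (j + 1)*(j + 6)*(j + 4*sqrt(2))*(sqrt(2)*j + 1)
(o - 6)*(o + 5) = o^2 - o - 30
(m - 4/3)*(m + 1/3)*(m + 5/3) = m^3 + 2*m^2/3 - 19*m/9 - 20/27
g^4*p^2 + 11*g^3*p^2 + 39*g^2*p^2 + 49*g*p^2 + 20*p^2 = (g + 4)*(g + 5)*(g*p + p)^2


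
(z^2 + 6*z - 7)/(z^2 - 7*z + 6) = (z + 7)/(z - 6)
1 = 1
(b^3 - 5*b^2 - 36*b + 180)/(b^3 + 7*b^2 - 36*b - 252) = (b - 5)/(b + 7)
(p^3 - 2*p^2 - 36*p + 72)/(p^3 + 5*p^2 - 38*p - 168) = (p^2 + 4*p - 12)/(p^2 + 11*p + 28)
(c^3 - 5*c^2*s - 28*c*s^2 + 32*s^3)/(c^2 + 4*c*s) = c - 9*s + 8*s^2/c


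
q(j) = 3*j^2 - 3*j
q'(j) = 6*j - 3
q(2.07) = 6.64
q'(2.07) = 9.42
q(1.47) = 2.07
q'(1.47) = 5.82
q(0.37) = -0.70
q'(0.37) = -0.78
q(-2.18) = 20.80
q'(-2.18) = -16.08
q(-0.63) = 3.08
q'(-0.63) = -6.78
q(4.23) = 40.99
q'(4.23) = 22.38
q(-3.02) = 36.42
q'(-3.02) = -21.12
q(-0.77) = 4.09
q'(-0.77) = -7.62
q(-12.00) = 468.00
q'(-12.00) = -75.00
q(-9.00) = 270.00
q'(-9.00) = -57.00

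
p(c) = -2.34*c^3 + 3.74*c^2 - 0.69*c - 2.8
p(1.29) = -2.49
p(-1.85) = 26.09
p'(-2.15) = -49.22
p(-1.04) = 4.59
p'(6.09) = -215.50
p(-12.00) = 4587.56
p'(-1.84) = -38.22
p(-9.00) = 2012.21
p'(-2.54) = -64.98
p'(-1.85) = -38.55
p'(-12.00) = -1101.33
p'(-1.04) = -16.06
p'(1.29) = -2.72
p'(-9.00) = -636.63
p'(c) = -7.02*c^2 + 7.48*c - 0.69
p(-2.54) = 61.43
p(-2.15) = 39.23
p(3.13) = -40.07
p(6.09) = -396.82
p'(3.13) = -46.05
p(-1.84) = 25.71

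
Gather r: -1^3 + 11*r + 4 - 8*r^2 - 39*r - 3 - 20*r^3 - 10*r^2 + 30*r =-20*r^3 - 18*r^2 + 2*r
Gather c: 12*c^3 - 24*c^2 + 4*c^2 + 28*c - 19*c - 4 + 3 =12*c^3 - 20*c^2 + 9*c - 1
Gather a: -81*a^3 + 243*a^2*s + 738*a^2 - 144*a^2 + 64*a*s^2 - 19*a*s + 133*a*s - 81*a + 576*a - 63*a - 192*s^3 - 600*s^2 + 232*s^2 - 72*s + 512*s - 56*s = -81*a^3 + a^2*(243*s + 594) + a*(64*s^2 + 114*s + 432) - 192*s^3 - 368*s^2 + 384*s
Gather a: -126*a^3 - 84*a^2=-126*a^3 - 84*a^2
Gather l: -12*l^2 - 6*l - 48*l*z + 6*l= -12*l^2 - 48*l*z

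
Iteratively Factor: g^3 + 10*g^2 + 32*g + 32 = (g + 4)*(g^2 + 6*g + 8) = (g + 2)*(g + 4)*(g + 4)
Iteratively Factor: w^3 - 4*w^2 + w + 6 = (w + 1)*(w^2 - 5*w + 6) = (w - 3)*(w + 1)*(w - 2)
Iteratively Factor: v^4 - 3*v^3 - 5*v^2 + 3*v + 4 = (v - 4)*(v^3 + v^2 - v - 1) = (v - 4)*(v + 1)*(v^2 - 1) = (v - 4)*(v - 1)*(v + 1)*(v + 1)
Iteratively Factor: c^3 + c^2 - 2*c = (c - 1)*(c^2 + 2*c) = (c - 1)*(c + 2)*(c)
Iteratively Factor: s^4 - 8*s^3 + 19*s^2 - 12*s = (s - 4)*(s^3 - 4*s^2 + 3*s) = s*(s - 4)*(s^2 - 4*s + 3) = s*(s - 4)*(s - 3)*(s - 1)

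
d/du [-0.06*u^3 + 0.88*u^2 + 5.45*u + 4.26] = -0.18*u^2 + 1.76*u + 5.45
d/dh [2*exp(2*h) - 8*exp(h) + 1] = 4*(exp(h) - 2)*exp(h)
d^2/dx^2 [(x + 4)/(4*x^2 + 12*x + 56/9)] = 81*(9*(x + 4)*(2*x + 3)^2 - (3*x + 7)*(9*x^2 + 27*x + 14))/(2*(9*x^2 + 27*x + 14)^3)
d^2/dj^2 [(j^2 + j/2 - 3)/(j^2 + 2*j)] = -3/j^3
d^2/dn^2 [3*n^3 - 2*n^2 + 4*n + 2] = 18*n - 4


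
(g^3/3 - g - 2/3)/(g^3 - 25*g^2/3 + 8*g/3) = (g^3 - 3*g - 2)/(g*(3*g^2 - 25*g + 8))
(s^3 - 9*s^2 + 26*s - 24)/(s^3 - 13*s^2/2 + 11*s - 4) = 2*(s - 3)/(2*s - 1)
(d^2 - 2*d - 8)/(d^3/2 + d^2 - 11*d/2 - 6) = 2*(d^2 - 2*d - 8)/(d^3 + 2*d^2 - 11*d - 12)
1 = 1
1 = 1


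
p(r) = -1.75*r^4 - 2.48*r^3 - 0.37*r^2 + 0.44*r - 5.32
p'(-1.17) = 2.33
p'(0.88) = -10.74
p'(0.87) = -10.44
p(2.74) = -156.54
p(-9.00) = -9713.08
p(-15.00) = -80318.92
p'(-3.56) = 224.61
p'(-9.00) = 4507.46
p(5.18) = -1617.63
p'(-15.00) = 21962.54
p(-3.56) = -180.77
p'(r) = -7.0*r^3 - 7.44*r^2 - 0.74*r + 0.44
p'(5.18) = -1175.97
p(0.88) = -7.96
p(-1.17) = -5.65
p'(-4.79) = 602.60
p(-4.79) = -664.61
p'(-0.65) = -0.30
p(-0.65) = -5.39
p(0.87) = -7.85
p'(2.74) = -201.44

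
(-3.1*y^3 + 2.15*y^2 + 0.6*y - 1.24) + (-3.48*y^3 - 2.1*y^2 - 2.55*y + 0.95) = -6.58*y^3 + 0.0499999999999998*y^2 - 1.95*y - 0.29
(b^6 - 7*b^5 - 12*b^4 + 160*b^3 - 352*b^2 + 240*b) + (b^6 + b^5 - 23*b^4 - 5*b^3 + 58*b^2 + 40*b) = 2*b^6 - 6*b^5 - 35*b^4 + 155*b^3 - 294*b^2 + 280*b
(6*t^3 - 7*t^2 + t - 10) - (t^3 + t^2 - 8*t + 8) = 5*t^3 - 8*t^2 + 9*t - 18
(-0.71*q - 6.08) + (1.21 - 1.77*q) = -2.48*q - 4.87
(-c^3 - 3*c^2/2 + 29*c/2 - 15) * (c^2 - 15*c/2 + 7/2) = -c^5 + 6*c^4 + 89*c^3/4 - 129*c^2 + 653*c/4 - 105/2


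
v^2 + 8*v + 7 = (v + 1)*(v + 7)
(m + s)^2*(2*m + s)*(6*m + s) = 12*m^4 + 32*m^3*s + 29*m^2*s^2 + 10*m*s^3 + s^4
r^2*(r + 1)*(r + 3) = r^4 + 4*r^3 + 3*r^2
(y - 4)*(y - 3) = y^2 - 7*y + 12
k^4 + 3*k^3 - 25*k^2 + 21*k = k*(k - 3)*(k - 1)*(k + 7)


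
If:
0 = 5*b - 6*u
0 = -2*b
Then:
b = 0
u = 0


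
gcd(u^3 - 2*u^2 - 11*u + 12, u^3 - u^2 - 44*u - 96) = u + 3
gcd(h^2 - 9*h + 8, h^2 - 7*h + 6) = h - 1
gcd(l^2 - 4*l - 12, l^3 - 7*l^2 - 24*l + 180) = l - 6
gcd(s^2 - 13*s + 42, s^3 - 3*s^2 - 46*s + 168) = s - 6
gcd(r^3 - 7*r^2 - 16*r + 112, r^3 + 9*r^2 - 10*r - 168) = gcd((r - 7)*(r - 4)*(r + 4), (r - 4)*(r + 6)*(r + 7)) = r - 4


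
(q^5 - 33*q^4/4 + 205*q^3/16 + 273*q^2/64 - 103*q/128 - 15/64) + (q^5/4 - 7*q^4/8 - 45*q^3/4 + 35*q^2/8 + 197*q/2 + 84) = 5*q^5/4 - 73*q^4/8 + 25*q^3/16 + 553*q^2/64 + 12505*q/128 + 5361/64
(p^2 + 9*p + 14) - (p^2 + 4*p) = 5*p + 14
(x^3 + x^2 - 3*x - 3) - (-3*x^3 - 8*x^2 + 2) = 4*x^3 + 9*x^2 - 3*x - 5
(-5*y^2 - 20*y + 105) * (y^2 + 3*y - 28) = -5*y^4 - 35*y^3 + 185*y^2 + 875*y - 2940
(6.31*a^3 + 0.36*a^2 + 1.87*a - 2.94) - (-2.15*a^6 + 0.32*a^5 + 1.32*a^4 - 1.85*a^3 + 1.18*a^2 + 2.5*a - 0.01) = 2.15*a^6 - 0.32*a^5 - 1.32*a^4 + 8.16*a^3 - 0.82*a^2 - 0.63*a - 2.93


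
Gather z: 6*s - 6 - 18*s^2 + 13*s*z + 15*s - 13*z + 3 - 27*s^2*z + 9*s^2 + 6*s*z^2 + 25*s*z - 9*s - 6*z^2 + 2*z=-9*s^2 + 12*s + z^2*(6*s - 6) + z*(-27*s^2 + 38*s - 11) - 3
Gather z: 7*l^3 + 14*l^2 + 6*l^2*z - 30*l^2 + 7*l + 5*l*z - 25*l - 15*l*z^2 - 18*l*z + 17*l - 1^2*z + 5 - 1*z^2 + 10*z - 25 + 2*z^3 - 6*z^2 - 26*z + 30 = 7*l^3 - 16*l^2 - l + 2*z^3 + z^2*(-15*l - 7) + z*(6*l^2 - 13*l - 17) + 10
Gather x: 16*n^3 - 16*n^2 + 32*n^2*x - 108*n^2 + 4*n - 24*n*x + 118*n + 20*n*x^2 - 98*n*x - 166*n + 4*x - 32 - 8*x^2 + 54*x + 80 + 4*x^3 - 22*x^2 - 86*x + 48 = 16*n^3 - 124*n^2 - 44*n + 4*x^3 + x^2*(20*n - 30) + x*(32*n^2 - 122*n - 28) + 96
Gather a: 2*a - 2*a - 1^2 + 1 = 0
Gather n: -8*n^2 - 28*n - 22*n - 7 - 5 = -8*n^2 - 50*n - 12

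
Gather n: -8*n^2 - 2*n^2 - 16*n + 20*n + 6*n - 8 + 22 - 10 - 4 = -10*n^2 + 10*n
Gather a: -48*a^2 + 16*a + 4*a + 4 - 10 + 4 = -48*a^2 + 20*a - 2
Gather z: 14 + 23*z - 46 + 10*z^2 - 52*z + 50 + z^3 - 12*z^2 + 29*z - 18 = z^3 - 2*z^2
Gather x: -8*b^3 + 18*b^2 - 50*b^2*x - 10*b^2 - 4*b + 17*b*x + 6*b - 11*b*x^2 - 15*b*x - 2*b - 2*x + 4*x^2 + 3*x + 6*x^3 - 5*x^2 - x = -8*b^3 + 8*b^2 + 6*x^3 + x^2*(-11*b - 1) + x*(-50*b^2 + 2*b)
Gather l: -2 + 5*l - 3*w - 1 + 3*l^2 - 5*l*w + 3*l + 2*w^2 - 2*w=3*l^2 + l*(8 - 5*w) + 2*w^2 - 5*w - 3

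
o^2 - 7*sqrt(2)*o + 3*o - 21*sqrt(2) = (o + 3)*(o - 7*sqrt(2))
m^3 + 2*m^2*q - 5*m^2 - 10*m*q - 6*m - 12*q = (m - 6)*(m + 1)*(m + 2*q)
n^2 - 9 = (n - 3)*(n + 3)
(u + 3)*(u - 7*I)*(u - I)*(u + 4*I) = u^4 + 3*u^3 - 4*I*u^3 + 25*u^2 - 12*I*u^2 + 75*u - 28*I*u - 84*I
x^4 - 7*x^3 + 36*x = x*(x - 6)*(x - 3)*(x + 2)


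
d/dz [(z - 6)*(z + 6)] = 2*z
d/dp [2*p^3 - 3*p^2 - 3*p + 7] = 6*p^2 - 6*p - 3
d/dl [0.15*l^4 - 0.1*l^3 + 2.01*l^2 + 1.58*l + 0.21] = 0.6*l^3 - 0.3*l^2 + 4.02*l + 1.58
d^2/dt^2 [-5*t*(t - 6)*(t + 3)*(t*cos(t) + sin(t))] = 5*t^4*cos(t) + 45*t^3*sin(t) - 15*t^3*cos(t) - 105*t^2*sin(t) - 180*t^2*cos(t) - 480*t*sin(t) + 150*t*cos(t) + 30*sin(t) + 360*cos(t)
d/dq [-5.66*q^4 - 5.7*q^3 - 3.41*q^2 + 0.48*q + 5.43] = -22.64*q^3 - 17.1*q^2 - 6.82*q + 0.48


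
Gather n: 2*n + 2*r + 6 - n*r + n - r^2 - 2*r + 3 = n*(3 - r) - r^2 + 9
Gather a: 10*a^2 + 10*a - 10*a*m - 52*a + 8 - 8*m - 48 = 10*a^2 + a*(-10*m - 42) - 8*m - 40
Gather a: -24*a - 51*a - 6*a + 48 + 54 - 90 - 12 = -81*a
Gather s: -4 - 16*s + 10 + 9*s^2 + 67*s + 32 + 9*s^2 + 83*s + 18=18*s^2 + 134*s + 56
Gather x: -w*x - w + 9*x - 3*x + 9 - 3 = -w + x*(6 - w) + 6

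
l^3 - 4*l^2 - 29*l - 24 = (l - 8)*(l + 1)*(l + 3)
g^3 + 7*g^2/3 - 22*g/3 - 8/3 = (g - 2)*(g + 1/3)*(g + 4)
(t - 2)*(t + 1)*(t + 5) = t^3 + 4*t^2 - 7*t - 10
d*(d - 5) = d^2 - 5*d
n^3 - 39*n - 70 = (n - 7)*(n + 2)*(n + 5)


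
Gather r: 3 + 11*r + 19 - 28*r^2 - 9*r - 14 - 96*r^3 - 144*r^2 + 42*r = -96*r^3 - 172*r^2 + 44*r + 8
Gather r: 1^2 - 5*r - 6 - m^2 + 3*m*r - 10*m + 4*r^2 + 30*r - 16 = -m^2 - 10*m + 4*r^2 + r*(3*m + 25) - 21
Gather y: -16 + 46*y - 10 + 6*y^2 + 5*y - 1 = 6*y^2 + 51*y - 27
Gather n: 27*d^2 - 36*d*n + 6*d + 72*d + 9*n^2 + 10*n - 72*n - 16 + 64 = 27*d^2 + 78*d + 9*n^2 + n*(-36*d - 62) + 48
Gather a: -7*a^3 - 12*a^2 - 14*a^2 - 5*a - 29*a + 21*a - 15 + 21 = -7*a^3 - 26*a^2 - 13*a + 6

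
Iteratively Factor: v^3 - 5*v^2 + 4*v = (v - 4)*(v^2 - v) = (v - 4)*(v - 1)*(v)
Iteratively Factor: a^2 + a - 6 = (a + 3)*(a - 2)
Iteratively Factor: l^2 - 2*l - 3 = (l + 1)*(l - 3)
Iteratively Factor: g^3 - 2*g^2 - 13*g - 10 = (g + 2)*(g^2 - 4*g - 5) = (g + 1)*(g + 2)*(g - 5)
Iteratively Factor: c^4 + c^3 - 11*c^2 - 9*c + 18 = (c + 3)*(c^3 - 2*c^2 - 5*c + 6) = (c + 2)*(c + 3)*(c^2 - 4*c + 3) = (c - 1)*(c + 2)*(c + 3)*(c - 3)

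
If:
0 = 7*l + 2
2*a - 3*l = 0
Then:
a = -3/7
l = -2/7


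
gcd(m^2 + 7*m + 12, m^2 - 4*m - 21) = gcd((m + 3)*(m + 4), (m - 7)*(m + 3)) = m + 3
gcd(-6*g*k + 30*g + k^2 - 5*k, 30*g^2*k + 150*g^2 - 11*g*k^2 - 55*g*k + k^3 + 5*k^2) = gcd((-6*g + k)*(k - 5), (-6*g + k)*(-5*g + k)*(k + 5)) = 6*g - k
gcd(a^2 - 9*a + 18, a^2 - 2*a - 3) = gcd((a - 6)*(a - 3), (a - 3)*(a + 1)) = a - 3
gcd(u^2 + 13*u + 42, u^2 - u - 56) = u + 7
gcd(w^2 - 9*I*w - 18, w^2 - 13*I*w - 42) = w - 6*I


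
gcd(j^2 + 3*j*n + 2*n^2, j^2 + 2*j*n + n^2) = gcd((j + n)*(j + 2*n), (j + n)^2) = j + n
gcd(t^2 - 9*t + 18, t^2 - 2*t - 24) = t - 6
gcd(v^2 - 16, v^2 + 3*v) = 1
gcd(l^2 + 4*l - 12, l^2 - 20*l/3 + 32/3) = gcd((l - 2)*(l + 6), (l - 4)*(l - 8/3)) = 1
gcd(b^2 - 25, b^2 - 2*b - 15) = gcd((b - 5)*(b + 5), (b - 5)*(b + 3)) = b - 5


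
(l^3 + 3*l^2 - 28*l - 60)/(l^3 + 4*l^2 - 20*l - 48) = (l - 5)/(l - 4)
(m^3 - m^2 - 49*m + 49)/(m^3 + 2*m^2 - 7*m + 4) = (m^2 - 49)/(m^2 + 3*m - 4)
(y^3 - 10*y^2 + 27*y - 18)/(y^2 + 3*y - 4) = (y^2 - 9*y + 18)/(y + 4)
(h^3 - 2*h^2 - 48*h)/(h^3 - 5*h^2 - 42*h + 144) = h/(h - 3)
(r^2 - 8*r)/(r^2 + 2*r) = (r - 8)/(r + 2)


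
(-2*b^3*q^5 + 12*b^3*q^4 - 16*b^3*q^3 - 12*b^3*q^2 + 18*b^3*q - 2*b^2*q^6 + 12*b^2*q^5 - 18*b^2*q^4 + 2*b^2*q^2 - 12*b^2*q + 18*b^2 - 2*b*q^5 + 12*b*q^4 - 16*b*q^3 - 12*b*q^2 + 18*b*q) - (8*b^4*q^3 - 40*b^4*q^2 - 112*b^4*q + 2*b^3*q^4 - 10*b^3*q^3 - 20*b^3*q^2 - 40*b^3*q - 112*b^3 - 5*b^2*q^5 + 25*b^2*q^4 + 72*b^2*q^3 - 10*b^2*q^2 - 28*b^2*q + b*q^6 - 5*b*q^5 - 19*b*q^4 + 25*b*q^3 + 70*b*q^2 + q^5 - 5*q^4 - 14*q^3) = -8*b^4*q^3 + 40*b^4*q^2 + 112*b^4*q - 2*b^3*q^5 + 10*b^3*q^4 - 6*b^3*q^3 + 8*b^3*q^2 + 58*b^3*q + 112*b^3 - 2*b^2*q^6 + 17*b^2*q^5 - 43*b^2*q^4 - 72*b^2*q^3 + 12*b^2*q^2 + 16*b^2*q + 18*b^2 - b*q^6 + 3*b*q^5 + 31*b*q^4 - 41*b*q^3 - 82*b*q^2 + 18*b*q - q^5 + 5*q^4 + 14*q^3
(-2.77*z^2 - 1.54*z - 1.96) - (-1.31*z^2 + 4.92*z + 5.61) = -1.46*z^2 - 6.46*z - 7.57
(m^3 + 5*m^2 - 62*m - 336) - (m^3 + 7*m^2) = -2*m^2 - 62*m - 336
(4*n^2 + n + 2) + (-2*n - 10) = 4*n^2 - n - 8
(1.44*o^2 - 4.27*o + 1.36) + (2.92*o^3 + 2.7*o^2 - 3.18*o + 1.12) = 2.92*o^3 + 4.14*o^2 - 7.45*o + 2.48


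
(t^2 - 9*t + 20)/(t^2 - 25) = (t - 4)/(t + 5)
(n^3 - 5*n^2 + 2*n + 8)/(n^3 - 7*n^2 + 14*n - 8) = (n + 1)/(n - 1)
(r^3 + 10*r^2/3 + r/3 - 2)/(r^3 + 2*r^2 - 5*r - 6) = (r - 2/3)/(r - 2)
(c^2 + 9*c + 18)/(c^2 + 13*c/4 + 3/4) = 4*(c + 6)/(4*c + 1)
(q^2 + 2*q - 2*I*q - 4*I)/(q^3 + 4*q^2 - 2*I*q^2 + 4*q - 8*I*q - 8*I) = 1/(q + 2)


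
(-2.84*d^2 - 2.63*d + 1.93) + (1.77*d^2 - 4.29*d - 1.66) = -1.07*d^2 - 6.92*d + 0.27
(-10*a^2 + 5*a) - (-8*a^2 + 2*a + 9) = -2*a^2 + 3*a - 9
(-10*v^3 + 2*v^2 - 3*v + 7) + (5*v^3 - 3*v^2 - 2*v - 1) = -5*v^3 - v^2 - 5*v + 6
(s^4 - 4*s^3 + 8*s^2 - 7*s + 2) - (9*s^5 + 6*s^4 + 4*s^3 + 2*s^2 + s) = -9*s^5 - 5*s^4 - 8*s^3 + 6*s^2 - 8*s + 2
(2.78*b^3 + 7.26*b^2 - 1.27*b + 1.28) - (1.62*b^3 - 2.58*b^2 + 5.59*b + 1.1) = 1.16*b^3 + 9.84*b^2 - 6.86*b + 0.18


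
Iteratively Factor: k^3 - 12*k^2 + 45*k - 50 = (k - 5)*(k^2 - 7*k + 10) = (k - 5)*(k - 2)*(k - 5)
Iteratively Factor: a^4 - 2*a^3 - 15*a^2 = (a)*(a^3 - 2*a^2 - 15*a) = a*(a - 5)*(a^2 + 3*a) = a^2*(a - 5)*(a + 3)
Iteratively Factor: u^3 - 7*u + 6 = (u - 2)*(u^2 + 2*u - 3) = (u - 2)*(u - 1)*(u + 3)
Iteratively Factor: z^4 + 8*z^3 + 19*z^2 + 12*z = (z + 4)*(z^3 + 4*z^2 + 3*z) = z*(z + 4)*(z^2 + 4*z + 3) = z*(z + 1)*(z + 4)*(z + 3)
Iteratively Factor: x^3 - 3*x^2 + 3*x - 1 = (x - 1)*(x^2 - 2*x + 1) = (x - 1)^2*(x - 1)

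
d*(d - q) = d^2 - d*q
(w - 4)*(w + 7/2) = w^2 - w/2 - 14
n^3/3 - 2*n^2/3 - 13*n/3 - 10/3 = (n/3 + 1/3)*(n - 5)*(n + 2)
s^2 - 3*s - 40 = (s - 8)*(s + 5)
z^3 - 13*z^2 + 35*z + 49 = (z - 7)^2*(z + 1)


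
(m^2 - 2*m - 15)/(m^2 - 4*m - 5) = (m + 3)/(m + 1)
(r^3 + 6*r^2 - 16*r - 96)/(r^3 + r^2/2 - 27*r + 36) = 2*(r + 4)/(2*r - 3)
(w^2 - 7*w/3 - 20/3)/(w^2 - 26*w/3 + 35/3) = (3*w^2 - 7*w - 20)/(3*w^2 - 26*w + 35)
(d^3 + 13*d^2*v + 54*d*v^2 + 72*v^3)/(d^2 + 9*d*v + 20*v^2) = (d^2 + 9*d*v + 18*v^2)/(d + 5*v)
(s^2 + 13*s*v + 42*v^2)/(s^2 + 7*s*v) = (s + 6*v)/s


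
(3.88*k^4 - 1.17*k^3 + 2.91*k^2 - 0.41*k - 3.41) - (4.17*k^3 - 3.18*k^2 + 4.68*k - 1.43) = 3.88*k^4 - 5.34*k^3 + 6.09*k^2 - 5.09*k - 1.98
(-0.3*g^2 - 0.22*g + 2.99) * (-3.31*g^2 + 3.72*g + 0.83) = 0.993*g^4 - 0.3878*g^3 - 10.9643*g^2 + 10.9402*g + 2.4817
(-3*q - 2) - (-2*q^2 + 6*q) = 2*q^2 - 9*q - 2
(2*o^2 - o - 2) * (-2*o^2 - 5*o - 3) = -4*o^4 - 8*o^3 + 3*o^2 + 13*o + 6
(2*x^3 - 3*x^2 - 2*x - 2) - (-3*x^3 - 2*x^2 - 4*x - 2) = 5*x^3 - x^2 + 2*x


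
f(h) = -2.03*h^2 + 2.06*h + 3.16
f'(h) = 2.06 - 4.06*h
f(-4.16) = -40.54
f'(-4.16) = 18.95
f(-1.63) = -5.59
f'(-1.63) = 8.68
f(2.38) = -3.44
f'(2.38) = -7.60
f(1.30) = 2.41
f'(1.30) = -3.22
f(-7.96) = -141.86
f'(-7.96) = 34.38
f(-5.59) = -71.79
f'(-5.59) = 24.76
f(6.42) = -67.28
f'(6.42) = -24.01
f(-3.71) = -32.42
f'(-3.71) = 17.12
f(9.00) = -142.73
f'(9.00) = -34.48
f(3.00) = -8.93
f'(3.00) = -10.12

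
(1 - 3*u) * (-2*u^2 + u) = 6*u^3 - 5*u^2 + u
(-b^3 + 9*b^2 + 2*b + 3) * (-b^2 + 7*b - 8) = b^5 - 16*b^4 + 69*b^3 - 61*b^2 + 5*b - 24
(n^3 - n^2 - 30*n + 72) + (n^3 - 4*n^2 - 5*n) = 2*n^3 - 5*n^2 - 35*n + 72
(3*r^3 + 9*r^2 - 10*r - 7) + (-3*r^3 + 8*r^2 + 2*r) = 17*r^2 - 8*r - 7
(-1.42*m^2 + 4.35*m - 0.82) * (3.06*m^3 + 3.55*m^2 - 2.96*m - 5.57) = -4.3452*m^5 + 8.27*m^4 + 17.1365*m^3 - 7.8776*m^2 - 21.8023*m + 4.5674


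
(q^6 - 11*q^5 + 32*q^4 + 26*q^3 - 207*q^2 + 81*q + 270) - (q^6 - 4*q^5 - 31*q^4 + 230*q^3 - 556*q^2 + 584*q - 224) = -7*q^5 + 63*q^4 - 204*q^3 + 349*q^2 - 503*q + 494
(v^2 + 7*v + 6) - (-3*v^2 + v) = 4*v^2 + 6*v + 6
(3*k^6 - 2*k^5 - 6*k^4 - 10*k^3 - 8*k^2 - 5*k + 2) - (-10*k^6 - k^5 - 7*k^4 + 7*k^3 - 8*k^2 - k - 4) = 13*k^6 - k^5 + k^4 - 17*k^3 - 4*k + 6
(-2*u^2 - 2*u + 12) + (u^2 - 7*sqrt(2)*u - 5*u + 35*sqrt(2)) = -u^2 - 7*sqrt(2)*u - 7*u + 12 + 35*sqrt(2)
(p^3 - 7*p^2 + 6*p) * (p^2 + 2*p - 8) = p^5 - 5*p^4 - 16*p^3 + 68*p^2 - 48*p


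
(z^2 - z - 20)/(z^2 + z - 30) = (z + 4)/(z + 6)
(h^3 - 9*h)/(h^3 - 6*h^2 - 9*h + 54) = h/(h - 6)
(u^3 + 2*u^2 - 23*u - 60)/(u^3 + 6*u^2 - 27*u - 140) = (u + 3)/(u + 7)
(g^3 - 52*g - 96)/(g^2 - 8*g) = g + 8 + 12/g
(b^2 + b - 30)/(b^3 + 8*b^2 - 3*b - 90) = (b - 5)/(b^2 + 2*b - 15)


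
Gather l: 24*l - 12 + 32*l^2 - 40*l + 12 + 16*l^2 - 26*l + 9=48*l^2 - 42*l + 9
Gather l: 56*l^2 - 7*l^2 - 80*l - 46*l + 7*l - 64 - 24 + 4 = 49*l^2 - 119*l - 84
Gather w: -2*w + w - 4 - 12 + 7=-w - 9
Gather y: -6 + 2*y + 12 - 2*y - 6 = 0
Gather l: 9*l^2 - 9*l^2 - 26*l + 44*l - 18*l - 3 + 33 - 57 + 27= 0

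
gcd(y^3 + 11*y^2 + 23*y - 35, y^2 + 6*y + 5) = y + 5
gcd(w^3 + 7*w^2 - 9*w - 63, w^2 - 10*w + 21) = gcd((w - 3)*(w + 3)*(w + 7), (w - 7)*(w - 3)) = w - 3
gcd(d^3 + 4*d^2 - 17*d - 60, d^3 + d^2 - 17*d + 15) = d + 5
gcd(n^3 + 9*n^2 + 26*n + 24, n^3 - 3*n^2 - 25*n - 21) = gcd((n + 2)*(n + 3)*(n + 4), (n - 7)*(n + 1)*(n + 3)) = n + 3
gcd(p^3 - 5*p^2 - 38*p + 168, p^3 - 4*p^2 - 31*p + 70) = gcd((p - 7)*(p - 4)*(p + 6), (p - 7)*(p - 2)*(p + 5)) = p - 7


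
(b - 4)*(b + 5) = b^2 + b - 20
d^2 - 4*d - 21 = (d - 7)*(d + 3)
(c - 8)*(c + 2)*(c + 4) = c^3 - 2*c^2 - 40*c - 64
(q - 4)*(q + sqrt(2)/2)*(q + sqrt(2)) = q^3 - 4*q^2 + 3*sqrt(2)*q^2/2 - 6*sqrt(2)*q + q - 4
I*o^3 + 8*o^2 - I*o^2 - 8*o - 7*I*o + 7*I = (o - 7*I)*(o - I)*(I*o - I)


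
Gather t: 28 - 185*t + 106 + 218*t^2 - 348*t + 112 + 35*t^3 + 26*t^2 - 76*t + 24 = 35*t^3 + 244*t^2 - 609*t + 270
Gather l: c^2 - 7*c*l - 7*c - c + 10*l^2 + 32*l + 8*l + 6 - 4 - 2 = c^2 - 8*c + 10*l^2 + l*(40 - 7*c)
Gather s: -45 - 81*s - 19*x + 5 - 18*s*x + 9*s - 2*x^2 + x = s*(-18*x - 72) - 2*x^2 - 18*x - 40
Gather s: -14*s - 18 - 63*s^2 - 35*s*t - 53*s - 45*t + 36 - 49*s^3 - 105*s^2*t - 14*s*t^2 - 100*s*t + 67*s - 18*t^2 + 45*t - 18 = -49*s^3 + s^2*(-105*t - 63) + s*(-14*t^2 - 135*t) - 18*t^2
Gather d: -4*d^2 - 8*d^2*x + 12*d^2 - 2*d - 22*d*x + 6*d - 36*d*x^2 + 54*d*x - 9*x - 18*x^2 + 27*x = d^2*(8 - 8*x) + d*(-36*x^2 + 32*x + 4) - 18*x^2 + 18*x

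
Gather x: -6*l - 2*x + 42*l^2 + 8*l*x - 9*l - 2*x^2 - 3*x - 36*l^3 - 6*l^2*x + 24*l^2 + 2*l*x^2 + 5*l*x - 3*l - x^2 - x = -36*l^3 + 66*l^2 - 18*l + x^2*(2*l - 3) + x*(-6*l^2 + 13*l - 6)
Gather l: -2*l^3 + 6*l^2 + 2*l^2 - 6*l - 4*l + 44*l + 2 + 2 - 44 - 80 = -2*l^3 + 8*l^2 + 34*l - 120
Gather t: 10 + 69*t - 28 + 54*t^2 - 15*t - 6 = 54*t^2 + 54*t - 24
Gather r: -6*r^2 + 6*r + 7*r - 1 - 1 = -6*r^2 + 13*r - 2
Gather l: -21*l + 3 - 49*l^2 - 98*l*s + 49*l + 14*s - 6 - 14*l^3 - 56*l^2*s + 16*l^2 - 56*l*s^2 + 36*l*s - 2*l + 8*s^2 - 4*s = -14*l^3 + l^2*(-56*s - 33) + l*(-56*s^2 - 62*s + 26) + 8*s^2 + 10*s - 3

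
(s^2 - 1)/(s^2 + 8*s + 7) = (s - 1)/(s + 7)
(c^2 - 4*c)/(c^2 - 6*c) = (c - 4)/(c - 6)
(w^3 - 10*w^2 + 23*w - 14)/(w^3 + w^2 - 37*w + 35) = (w^2 - 9*w + 14)/(w^2 + 2*w - 35)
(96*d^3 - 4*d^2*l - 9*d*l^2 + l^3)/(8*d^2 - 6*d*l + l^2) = (24*d^2 + 5*d*l - l^2)/(2*d - l)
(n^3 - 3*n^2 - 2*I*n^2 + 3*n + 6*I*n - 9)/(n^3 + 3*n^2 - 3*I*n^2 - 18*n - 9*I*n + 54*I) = (n + I)/(n + 6)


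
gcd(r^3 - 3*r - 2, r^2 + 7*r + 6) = r + 1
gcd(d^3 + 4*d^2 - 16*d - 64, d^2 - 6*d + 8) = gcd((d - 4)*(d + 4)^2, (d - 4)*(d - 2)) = d - 4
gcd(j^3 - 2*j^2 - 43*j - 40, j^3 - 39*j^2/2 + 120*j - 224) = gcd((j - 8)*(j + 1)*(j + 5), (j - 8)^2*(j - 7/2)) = j - 8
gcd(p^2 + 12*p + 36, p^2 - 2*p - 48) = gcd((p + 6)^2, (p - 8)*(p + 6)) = p + 6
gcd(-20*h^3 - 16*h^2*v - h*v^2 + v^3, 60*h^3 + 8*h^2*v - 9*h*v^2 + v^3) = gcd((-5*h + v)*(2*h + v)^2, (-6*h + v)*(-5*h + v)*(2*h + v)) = -10*h^2 - 3*h*v + v^2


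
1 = 1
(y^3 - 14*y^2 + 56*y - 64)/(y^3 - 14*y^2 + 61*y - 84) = (y^2 - 10*y + 16)/(y^2 - 10*y + 21)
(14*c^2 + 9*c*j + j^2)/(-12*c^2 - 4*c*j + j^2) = (-7*c - j)/(6*c - j)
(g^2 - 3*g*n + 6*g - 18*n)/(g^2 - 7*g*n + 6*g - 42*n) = (g - 3*n)/(g - 7*n)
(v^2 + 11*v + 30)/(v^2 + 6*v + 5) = (v + 6)/(v + 1)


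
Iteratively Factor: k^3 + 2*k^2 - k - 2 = (k + 2)*(k^2 - 1) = (k + 1)*(k + 2)*(k - 1)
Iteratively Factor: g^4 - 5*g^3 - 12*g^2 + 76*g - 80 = (g - 2)*(g^3 - 3*g^2 - 18*g + 40) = (g - 5)*(g - 2)*(g^2 + 2*g - 8) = (g - 5)*(g - 2)*(g + 4)*(g - 2)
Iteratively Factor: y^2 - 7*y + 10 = (y - 2)*(y - 5)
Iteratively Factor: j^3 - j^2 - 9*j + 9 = (j - 1)*(j^2 - 9) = (j - 3)*(j - 1)*(j + 3)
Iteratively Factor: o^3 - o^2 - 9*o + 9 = (o - 1)*(o^2 - 9) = (o - 1)*(o + 3)*(o - 3)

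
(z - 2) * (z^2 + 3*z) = z^3 + z^2 - 6*z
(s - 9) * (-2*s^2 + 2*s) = -2*s^3 + 20*s^2 - 18*s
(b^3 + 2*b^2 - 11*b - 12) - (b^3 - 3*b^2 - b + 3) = 5*b^2 - 10*b - 15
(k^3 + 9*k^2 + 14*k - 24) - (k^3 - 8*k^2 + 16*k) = 17*k^2 - 2*k - 24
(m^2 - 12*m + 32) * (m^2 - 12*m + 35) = m^4 - 24*m^3 + 211*m^2 - 804*m + 1120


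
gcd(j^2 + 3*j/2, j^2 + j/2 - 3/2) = j + 3/2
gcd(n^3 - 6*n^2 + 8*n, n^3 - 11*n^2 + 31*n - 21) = 1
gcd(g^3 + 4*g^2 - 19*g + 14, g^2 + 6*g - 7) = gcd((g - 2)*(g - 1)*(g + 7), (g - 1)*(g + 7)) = g^2 + 6*g - 7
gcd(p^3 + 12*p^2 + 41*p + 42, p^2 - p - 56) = p + 7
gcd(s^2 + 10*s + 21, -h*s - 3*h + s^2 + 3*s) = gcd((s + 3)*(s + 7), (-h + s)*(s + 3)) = s + 3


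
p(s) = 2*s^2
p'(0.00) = 0.00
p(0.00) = 0.00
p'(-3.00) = -12.00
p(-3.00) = 18.00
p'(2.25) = 9.00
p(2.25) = 10.12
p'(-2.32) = -9.28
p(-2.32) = 10.76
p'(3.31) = 13.24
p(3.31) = 21.91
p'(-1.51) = -6.04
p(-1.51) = 4.56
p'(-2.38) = -9.52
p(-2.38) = 11.33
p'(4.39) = 17.56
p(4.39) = 38.54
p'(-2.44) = -9.76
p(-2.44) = 11.91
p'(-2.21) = -8.84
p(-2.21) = 9.77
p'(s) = 4*s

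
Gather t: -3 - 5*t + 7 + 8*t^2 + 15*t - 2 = 8*t^2 + 10*t + 2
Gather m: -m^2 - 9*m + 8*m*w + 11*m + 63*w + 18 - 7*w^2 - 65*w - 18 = -m^2 + m*(8*w + 2) - 7*w^2 - 2*w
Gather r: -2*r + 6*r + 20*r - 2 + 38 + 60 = 24*r + 96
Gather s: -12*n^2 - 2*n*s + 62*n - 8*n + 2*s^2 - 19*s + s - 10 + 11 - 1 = -12*n^2 + 54*n + 2*s^2 + s*(-2*n - 18)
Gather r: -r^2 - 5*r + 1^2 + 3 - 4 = -r^2 - 5*r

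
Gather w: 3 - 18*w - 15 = -18*w - 12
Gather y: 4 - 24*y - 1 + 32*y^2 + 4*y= 32*y^2 - 20*y + 3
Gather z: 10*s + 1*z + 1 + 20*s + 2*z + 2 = 30*s + 3*z + 3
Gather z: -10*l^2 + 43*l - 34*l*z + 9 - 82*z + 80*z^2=-10*l^2 + 43*l + 80*z^2 + z*(-34*l - 82) + 9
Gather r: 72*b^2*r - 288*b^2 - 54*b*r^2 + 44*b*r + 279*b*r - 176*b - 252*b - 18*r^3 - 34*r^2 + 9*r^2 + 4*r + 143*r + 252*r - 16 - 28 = -288*b^2 - 428*b - 18*r^3 + r^2*(-54*b - 25) + r*(72*b^2 + 323*b + 399) - 44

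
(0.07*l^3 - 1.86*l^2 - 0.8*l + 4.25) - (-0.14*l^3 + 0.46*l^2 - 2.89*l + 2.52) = 0.21*l^3 - 2.32*l^2 + 2.09*l + 1.73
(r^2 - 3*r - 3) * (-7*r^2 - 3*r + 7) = -7*r^4 + 18*r^3 + 37*r^2 - 12*r - 21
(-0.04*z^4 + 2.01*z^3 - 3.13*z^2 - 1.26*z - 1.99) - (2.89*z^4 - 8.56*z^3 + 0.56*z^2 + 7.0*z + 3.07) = -2.93*z^4 + 10.57*z^3 - 3.69*z^2 - 8.26*z - 5.06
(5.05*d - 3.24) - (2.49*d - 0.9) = 2.56*d - 2.34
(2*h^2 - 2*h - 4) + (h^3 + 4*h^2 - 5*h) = h^3 + 6*h^2 - 7*h - 4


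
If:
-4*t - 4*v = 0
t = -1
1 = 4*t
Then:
No Solution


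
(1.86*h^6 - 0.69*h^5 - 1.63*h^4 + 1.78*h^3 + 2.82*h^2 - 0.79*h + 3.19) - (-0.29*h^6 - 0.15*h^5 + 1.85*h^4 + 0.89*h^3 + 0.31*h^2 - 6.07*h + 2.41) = 2.15*h^6 - 0.54*h^5 - 3.48*h^4 + 0.89*h^3 + 2.51*h^2 + 5.28*h + 0.78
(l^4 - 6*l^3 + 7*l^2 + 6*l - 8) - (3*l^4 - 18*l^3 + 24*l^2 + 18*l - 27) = -2*l^4 + 12*l^3 - 17*l^2 - 12*l + 19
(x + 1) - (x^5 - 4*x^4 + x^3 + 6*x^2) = -x^5 + 4*x^4 - x^3 - 6*x^2 + x + 1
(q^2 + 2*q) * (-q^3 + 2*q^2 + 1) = -q^5 + 4*q^3 + q^2 + 2*q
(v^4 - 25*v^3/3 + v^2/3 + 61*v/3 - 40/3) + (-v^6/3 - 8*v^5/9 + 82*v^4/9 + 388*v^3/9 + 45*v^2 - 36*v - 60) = -v^6/3 - 8*v^5/9 + 91*v^4/9 + 313*v^3/9 + 136*v^2/3 - 47*v/3 - 220/3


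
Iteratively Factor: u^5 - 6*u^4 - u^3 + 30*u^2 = (u)*(u^4 - 6*u^3 - u^2 + 30*u) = u^2*(u^3 - 6*u^2 - u + 30) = u^2*(u - 3)*(u^2 - 3*u - 10) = u^2*(u - 5)*(u - 3)*(u + 2)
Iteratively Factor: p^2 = (p)*(p)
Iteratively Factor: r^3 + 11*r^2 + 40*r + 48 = (r + 3)*(r^2 + 8*r + 16) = (r + 3)*(r + 4)*(r + 4)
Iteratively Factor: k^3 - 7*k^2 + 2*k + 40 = (k - 4)*(k^2 - 3*k - 10) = (k - 5)*(k - 4)*(k + 2)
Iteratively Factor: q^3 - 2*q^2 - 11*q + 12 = (q - 1)*(q^2 - q - 12) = (q - 1)*(q + 3)*(q - 4)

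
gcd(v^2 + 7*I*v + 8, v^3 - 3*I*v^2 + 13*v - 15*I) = v - I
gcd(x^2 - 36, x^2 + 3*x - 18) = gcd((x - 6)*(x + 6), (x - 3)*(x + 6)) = x + 6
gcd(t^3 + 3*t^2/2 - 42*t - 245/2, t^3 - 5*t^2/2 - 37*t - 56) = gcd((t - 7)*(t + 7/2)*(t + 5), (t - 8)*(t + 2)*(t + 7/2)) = t + 7/2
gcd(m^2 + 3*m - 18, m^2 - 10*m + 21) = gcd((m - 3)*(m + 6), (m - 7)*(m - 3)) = m - 3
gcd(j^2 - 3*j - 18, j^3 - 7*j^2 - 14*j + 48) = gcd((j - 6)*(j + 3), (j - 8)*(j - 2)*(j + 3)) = j + 3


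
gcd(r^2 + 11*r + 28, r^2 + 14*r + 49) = r + 7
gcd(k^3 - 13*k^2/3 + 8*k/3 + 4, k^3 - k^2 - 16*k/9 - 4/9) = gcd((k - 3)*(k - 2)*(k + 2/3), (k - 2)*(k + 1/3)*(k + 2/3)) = k^2 - 4*k/3 - 4/3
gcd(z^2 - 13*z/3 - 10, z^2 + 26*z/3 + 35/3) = z + 5/3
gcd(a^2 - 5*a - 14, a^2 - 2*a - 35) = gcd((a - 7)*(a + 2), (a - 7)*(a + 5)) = a - 7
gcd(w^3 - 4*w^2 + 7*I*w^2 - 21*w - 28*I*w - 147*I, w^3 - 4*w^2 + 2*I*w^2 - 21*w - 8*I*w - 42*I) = w^2 - 4*w - 21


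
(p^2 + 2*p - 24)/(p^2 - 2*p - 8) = (p + 6)/(p + 2)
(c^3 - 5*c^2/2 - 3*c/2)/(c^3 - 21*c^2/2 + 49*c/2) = (2*c^2 - 5*c - 3)/(2*c^2 - 21*c + 49)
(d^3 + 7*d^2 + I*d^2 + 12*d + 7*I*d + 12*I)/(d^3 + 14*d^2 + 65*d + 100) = (d^2 + d*(3 + I) + 3*I)/(d^2 + 10*d + 25)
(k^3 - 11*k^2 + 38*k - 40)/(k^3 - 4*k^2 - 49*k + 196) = (k^2 - 7*k + 10)/(k^2 - 49)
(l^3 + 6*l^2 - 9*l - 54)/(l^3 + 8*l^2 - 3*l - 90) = (l + 3)/(l + 5)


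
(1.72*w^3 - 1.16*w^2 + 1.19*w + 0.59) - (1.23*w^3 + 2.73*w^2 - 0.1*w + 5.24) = 0.49*w^3 - 3.89*w^2 + 1.29*w - 4.65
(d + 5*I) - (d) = 5*I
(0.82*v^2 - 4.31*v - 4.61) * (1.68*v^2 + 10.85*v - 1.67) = 1.3776*v^4 + 1.6562*v^3 - 55.8777*v^2 - 42.8208*v + 7.6987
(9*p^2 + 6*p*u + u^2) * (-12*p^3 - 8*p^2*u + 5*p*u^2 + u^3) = -108*p^5 - 144*p^4*u - 15*p^3*u^2 + 31*p^2*u^3 + 11*p*u^4 + u^5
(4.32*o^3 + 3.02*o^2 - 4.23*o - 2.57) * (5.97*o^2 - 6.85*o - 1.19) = 25.7904*o^5 - 11.5626*o^4 - 51.0809*o^3 + 10.0388*o^2 + 22.6382*o + 3.0583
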